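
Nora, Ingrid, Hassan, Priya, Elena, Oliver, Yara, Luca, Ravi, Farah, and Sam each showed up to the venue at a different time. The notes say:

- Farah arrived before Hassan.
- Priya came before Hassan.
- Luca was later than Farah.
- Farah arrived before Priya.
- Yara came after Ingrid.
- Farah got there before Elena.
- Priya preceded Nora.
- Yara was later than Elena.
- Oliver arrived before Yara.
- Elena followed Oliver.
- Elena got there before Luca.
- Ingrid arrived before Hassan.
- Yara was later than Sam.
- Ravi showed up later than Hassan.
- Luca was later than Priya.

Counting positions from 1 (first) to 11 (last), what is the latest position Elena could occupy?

Elena must come before Luca and Yara — 2 guests forced after them.
Everything else can be placed before Elena in some valid order, so Elena can sit as late as position 11 − 2 = 9.

9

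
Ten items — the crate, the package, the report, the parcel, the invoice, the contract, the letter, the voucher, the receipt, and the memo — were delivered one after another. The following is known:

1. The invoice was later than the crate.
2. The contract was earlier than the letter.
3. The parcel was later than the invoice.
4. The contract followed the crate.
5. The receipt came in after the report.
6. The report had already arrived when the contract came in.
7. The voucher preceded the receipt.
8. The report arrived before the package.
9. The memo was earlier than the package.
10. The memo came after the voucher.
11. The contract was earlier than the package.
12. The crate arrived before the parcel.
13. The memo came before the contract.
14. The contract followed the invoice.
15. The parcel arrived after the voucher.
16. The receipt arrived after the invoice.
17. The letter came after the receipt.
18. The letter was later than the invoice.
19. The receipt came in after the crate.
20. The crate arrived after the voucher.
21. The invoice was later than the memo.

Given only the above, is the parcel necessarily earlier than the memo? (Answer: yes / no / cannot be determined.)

no

Tracing the constraints gives the memo → the invoice → the parcel, so the memo must come before the parcel.
That means the parcel cannot be before the memo.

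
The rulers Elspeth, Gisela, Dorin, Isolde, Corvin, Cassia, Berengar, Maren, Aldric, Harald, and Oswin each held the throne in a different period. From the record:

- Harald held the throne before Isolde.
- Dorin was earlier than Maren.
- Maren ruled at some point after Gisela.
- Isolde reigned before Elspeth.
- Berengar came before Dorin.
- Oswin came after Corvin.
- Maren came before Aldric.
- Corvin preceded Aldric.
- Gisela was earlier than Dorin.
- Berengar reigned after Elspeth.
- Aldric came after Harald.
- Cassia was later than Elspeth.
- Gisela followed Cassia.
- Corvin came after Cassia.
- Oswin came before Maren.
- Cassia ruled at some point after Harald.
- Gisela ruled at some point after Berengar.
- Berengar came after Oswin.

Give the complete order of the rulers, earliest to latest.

The constraints fix every adjacent pair, so only one ordering works:
Harald → Isolde → Elspeth → Cassia → Corvin → Oswin → Berengar → Gisela → Dorin → Maren → Aldric.

Harald, Isolde, Elspeth, Cassia, Corvin, Oswin, Berengar, Gisela, Dorin, Maren, Aldric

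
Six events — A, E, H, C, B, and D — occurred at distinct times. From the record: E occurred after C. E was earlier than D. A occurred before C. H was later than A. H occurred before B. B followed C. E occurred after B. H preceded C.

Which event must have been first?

A

A has a chain of constraints placing it before every other event, so A must be first.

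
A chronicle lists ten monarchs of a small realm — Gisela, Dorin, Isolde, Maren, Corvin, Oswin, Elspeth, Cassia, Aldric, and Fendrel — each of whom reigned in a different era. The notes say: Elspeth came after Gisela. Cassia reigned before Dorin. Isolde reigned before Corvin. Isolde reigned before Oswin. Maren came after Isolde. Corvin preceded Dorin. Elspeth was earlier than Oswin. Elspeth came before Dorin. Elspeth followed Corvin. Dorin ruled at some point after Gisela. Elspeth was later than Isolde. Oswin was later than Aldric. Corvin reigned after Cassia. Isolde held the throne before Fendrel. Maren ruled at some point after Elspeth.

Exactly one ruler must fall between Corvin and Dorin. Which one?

Elspeth

Tracing the constraints gives Corvin → Elspeth → Dorin, so Elspeth sits after Corvin and before Dorin.
No other ruler is forced both after Corvin and before Dorin.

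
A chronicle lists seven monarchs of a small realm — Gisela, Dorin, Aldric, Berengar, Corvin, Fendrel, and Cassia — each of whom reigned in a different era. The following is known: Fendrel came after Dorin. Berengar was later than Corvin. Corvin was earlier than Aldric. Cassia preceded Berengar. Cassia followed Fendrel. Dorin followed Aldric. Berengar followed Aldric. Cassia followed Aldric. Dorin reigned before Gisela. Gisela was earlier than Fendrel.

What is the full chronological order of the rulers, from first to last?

Corvin, Aldric, Dorin, Gisela, Fendrel, Cassia, Berengar

The constraints fix every adjacent pair, so only one ordering works:
Corvin → Aldric → Dorin → Gisela → Fendrel → Cassia → Berengar.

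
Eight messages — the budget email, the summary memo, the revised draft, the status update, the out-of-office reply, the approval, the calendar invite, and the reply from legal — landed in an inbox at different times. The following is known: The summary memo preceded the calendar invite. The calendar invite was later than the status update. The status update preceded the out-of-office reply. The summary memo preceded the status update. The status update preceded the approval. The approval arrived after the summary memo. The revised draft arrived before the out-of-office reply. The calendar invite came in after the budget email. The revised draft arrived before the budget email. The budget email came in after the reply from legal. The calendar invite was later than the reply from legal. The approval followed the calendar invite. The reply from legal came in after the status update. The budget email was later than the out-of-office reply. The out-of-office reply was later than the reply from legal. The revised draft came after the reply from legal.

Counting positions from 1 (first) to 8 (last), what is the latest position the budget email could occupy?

The budget email must come before the approval and the calendar invite — 2 messages forced after it.
Everything else can be placed before the budget email in some valid order, so the budget email can sit as late as position 8 − 2 = 6.

6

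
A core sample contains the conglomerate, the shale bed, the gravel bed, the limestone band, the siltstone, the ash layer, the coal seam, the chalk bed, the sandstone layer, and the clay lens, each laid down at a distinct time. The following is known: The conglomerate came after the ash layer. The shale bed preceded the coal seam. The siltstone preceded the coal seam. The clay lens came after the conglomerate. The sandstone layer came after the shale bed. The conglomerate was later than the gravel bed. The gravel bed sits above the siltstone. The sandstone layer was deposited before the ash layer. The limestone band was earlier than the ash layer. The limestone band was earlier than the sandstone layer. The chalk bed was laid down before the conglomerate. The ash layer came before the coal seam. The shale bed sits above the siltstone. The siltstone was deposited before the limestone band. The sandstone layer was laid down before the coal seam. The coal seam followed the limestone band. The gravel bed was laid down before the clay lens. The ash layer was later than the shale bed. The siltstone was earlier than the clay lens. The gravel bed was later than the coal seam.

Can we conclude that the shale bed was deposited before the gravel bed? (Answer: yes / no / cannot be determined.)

Chain the constraints: the shale bed → the coal seam → the gravel bed. Each link is directly stated, so the shale bed comes before the gravel bed.

yes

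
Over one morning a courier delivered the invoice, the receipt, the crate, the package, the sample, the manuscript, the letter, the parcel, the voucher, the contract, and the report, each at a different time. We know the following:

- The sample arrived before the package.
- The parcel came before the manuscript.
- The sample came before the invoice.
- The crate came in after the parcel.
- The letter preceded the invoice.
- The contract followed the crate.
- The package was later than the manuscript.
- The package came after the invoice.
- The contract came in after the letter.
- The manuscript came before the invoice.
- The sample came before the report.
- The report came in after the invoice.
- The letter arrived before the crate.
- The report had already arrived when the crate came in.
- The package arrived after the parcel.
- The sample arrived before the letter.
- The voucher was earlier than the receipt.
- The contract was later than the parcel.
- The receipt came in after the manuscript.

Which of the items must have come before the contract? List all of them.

Directly stated before the contract: the crate, the letter, and the parcel.
The invoice reaches the contract via the invoice → the report → the crate → the contract.
The manuscript reaches the contract via the manuscript → the invoice → the report → the crate → the contract.
The report reaches the contract via the report → the crate → the contract.
Likewise the sample reaches the contract by chaining the stated constraints.
No chain forces the voucher (or any of the others) ahead of the contract.

the crate, the invoice, the letter, the manuscript, the parcel, the report, the sample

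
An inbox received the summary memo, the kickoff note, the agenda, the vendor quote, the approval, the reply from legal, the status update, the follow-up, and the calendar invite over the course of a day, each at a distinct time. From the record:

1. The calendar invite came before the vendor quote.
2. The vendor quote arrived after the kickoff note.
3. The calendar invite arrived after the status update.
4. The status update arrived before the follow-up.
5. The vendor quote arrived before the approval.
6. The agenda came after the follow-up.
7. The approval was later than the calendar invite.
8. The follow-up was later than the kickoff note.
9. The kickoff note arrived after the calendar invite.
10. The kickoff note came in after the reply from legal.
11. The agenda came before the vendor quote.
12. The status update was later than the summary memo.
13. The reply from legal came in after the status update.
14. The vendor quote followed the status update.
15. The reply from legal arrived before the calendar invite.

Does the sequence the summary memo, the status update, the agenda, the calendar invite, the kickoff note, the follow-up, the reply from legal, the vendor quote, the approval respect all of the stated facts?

The constraints require the reply from legal before the kickoff note, but in the proposed sequence the kickoff note appears ahead of the reply from legal. That one violation is enough.

no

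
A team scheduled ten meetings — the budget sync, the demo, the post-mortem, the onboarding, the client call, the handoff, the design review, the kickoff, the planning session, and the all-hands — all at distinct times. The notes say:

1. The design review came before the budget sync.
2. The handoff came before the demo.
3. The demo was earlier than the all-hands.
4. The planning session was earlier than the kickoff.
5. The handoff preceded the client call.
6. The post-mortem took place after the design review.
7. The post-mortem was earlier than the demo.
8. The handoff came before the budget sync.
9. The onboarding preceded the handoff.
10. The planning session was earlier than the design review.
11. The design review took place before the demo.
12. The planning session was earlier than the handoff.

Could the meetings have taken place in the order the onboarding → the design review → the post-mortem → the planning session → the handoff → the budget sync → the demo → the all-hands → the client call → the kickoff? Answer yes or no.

no

The constraints require the planning session before the design review, but in the proposed sequence the design review appears ahead of the planning session. That one violation is enough.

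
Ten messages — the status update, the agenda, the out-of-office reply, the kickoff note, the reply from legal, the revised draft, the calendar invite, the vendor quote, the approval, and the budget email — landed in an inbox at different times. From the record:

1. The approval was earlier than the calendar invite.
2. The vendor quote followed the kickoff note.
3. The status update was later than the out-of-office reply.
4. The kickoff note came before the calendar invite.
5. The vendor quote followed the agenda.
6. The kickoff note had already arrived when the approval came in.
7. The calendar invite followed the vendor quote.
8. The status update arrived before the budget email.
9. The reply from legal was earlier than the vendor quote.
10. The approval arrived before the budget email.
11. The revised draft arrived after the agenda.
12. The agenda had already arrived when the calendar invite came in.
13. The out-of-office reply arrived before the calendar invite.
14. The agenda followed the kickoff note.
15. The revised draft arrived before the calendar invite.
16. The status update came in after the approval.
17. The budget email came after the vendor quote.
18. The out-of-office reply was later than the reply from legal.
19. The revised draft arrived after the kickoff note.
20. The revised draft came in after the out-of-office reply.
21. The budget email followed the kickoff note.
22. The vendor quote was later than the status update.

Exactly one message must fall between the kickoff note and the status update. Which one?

the approval

Tracing the constraints gives the kickoff note → the approval → the status update, so the approval sits after the kickoff note and before the status update.
No other message is forced both after the kickoff note and before the status update.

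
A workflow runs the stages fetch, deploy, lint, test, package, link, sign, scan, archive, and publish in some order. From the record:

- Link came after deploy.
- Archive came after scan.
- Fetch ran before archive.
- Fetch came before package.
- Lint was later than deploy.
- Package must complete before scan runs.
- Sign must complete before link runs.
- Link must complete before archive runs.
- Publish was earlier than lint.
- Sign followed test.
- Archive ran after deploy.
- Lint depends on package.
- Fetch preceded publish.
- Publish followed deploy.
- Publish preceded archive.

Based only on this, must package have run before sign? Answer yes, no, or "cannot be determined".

cannot be determined

No chain of stated constraints runs from package to sign, and none runs from sign to package either.
So the relative order of package and sign is not fixed by the given facts.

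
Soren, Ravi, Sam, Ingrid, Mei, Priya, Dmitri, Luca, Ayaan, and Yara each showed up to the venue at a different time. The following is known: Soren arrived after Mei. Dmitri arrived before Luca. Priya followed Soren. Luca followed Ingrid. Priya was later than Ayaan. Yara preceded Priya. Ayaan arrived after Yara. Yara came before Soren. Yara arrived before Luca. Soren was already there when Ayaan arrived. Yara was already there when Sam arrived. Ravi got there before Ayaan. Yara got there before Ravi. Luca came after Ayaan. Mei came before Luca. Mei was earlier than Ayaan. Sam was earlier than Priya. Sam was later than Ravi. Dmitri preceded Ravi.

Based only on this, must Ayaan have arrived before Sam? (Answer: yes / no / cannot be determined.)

No chain of stated constraints runs from Ayaan to Sam, and none runs from Sam to Ayaan either.
So the relative order of Ayaan and Sam is not fixed by the given facts.

cannot be determined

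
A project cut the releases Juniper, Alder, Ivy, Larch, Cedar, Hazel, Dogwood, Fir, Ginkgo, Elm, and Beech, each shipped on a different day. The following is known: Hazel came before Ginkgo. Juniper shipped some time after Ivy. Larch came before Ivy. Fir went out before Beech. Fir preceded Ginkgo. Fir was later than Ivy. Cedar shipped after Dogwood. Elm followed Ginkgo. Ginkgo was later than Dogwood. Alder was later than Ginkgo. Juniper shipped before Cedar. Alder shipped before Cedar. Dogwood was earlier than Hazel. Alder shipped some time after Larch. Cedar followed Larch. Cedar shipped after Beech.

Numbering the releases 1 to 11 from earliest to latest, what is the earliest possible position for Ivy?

2

Larch must come before Ivy — 1 forced predecessor.
Nothing else is forced ahead of Ivy, so its earliest slot is position 1 + 1 = 2.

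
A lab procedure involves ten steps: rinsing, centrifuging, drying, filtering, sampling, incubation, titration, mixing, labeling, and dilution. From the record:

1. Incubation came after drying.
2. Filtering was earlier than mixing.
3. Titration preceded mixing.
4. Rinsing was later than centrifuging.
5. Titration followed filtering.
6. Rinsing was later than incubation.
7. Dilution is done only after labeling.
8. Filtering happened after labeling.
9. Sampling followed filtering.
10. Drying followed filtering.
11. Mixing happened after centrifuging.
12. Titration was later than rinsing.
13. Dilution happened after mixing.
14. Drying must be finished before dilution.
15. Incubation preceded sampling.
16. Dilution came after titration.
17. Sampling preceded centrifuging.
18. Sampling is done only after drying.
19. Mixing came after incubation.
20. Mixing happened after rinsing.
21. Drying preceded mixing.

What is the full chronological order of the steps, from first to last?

labeling, filtering, drying, incubation, sampling, centrifuging, rinsing, titration, mixing, dilution

The constraints fix every adjacent pair, so only one ordering works:
labeling → filtering → drying → incubation → sampling → centrifuging → rinsing → titration → mixing → dilution.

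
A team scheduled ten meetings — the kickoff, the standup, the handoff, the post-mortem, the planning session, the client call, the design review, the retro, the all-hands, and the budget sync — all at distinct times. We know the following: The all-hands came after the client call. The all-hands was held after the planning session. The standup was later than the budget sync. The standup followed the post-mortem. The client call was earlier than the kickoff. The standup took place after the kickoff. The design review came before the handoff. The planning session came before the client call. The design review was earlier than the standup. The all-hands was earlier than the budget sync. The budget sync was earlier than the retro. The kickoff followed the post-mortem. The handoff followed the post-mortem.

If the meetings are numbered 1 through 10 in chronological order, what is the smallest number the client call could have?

The planning session must come before the client call — 1 forced predecessor.
Nothing else is forced ahead of the client call, so its earliest slot is position 1 + 1 = 2.

2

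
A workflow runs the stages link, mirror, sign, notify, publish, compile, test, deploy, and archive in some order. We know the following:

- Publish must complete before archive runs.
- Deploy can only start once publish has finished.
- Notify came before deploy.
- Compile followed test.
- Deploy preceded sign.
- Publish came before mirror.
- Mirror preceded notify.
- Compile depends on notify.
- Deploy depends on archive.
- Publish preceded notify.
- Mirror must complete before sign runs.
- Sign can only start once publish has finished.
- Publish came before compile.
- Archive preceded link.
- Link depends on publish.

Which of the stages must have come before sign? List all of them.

Directly stated before sign: deploy, mirror, and publish.
Archive reaches sign via archive → deploy → sign.
Notify reaches sign via notify → deploy → sign.
No chain forces link (or any of the others) ahead of sign.

archive, deploy, mirror, notify, publish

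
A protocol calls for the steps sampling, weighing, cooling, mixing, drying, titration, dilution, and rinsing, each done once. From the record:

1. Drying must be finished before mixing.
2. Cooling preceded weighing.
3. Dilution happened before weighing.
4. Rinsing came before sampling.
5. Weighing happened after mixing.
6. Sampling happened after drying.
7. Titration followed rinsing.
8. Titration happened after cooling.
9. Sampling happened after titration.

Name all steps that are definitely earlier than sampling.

cooling, drying, rinsing, titration

Directly stated before sampling: drying, rinsing, and titration.
Cooling reaches sampling via cooling → titration → sampling.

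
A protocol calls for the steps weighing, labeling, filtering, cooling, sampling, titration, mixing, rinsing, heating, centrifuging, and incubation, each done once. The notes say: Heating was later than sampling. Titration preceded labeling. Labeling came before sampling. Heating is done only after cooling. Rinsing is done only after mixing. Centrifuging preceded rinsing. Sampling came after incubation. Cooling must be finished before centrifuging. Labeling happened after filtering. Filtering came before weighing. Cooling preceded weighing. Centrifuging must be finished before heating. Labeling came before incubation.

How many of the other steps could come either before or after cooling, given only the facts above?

6

Forced after cooling: centrifuging, heating, rinsing, and weighing.
That leaves filtering, incubation, labeling, mixing, sampling, and titration with no forced order relative to cooling — 6.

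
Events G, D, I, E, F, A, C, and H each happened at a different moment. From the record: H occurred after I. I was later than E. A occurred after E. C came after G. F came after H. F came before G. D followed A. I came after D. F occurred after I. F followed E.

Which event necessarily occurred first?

E has a chain of constraints placing it before every other event, so E must be first.

E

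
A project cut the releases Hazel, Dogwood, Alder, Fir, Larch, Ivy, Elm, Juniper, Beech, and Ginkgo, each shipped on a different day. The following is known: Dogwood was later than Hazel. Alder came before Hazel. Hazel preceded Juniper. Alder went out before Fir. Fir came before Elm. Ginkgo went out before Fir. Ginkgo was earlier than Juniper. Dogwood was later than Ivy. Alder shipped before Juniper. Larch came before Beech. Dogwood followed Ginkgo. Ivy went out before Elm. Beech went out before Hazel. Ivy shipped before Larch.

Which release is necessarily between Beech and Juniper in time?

Hazel

Tracing the constraints gives Beech → Hazel → Juniper, so Hazel sits after Beech and before Juniper.
No other release is forced both after Beech and before Juniper.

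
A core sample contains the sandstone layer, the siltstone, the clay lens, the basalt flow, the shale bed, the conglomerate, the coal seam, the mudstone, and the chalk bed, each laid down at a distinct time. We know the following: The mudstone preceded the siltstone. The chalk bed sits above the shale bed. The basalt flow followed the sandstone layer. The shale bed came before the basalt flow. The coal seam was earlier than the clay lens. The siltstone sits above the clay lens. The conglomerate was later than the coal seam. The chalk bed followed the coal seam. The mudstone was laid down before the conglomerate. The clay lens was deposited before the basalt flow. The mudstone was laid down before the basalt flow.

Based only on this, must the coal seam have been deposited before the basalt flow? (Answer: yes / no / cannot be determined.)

yes

Chain the constraints: the coal seam → the clay lens → the basalt flow. Each link is directly stated, so the coal seam comes before the basalt flow.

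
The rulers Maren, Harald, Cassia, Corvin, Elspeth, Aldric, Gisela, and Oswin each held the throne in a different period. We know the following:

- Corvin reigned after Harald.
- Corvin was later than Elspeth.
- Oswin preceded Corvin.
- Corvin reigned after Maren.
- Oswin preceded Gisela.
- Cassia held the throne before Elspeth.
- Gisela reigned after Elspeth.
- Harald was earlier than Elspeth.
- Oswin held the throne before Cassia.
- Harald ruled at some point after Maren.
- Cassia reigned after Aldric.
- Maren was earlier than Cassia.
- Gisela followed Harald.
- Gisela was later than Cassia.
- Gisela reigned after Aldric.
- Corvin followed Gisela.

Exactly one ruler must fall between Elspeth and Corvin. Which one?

Gisela

Tracing the constraints gives Elspeth → Gisela → Corvin, so Gisela sits after Elspeth and before Corvin.
No other ruler is forced both after Elspeth and before Corvin.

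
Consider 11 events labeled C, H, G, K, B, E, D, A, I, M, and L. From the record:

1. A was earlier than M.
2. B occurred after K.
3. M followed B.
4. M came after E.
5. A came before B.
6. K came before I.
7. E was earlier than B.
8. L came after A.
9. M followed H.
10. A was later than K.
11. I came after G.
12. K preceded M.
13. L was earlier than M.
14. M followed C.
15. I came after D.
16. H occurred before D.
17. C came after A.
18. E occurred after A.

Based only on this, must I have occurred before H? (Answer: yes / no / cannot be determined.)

Tracing the constraints gives H → D → I, so H must come before I.
That means I cannot be before H.

no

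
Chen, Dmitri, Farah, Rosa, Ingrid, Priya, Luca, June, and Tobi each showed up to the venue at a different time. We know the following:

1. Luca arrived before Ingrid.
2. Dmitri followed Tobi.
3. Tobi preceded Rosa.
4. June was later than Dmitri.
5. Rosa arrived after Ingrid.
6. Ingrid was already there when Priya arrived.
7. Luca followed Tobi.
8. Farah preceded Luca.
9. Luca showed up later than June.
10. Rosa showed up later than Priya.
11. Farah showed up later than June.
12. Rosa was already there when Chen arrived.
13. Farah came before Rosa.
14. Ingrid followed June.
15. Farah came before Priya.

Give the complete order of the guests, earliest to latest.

Tobi, Dmitri, June, Farah, Luca, Ingrid, Priya, Rosa, Chen

The constraints fix every adjacent pair, so only one ordering works:
Tobi → Dmitri → June → Farah → Luca → Ingrid → Priya → Rosa → Chen.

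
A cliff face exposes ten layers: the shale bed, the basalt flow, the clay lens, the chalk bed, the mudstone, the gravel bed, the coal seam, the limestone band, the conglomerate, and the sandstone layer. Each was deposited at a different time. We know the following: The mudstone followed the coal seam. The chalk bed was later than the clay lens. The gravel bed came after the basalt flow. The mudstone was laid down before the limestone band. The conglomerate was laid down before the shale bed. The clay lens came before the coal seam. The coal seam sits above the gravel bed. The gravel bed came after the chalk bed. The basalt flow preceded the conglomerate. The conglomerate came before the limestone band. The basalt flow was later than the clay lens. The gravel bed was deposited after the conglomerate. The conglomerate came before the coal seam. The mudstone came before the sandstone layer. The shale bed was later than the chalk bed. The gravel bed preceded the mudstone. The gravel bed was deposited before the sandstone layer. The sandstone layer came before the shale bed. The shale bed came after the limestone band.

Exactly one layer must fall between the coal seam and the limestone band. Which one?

the mudstone

Tracing the constraints gives the coal seam → the mudstone → the limestone band, so the mudstone sits after the coal seam and before the limestone band.
No other layer is forced both after the coal seam and before the limestone band.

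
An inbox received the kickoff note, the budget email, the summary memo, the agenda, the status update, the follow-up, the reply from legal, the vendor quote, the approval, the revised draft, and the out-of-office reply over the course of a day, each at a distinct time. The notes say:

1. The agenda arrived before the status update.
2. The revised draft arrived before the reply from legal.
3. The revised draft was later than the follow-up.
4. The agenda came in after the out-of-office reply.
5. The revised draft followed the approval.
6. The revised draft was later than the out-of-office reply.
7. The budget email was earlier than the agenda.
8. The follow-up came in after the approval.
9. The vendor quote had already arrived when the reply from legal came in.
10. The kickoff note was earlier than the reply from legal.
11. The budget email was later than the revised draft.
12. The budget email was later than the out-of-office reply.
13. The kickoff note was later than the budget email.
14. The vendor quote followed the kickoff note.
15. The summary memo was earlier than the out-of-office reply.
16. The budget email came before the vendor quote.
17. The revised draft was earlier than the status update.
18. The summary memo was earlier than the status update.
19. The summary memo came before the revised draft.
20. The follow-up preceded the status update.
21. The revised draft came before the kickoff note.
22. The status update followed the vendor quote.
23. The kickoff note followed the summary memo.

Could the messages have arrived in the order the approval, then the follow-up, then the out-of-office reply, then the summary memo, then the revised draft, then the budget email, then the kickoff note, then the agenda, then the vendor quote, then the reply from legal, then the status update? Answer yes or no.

no

The constraints require the summary memo before the out-of-office reply, but in the proposed sequence the out-of-office reply appears ahead of the summary memo. That one violation is enough.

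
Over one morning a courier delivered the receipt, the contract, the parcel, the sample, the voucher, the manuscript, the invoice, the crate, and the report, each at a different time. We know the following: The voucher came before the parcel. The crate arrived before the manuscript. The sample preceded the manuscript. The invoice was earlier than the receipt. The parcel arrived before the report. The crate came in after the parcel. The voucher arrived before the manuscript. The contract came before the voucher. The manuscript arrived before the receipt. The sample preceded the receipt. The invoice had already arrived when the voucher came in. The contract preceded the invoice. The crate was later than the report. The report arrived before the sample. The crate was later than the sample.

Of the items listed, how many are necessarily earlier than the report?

4

Directly stated before the report: the parcel.
The contract reaches the report via the contract → the voucher → the parcel → the report.
The invoice reaches the report via the invoice → the voucher → the parcel → the report.
The voucher reaches the report via the voucher → the parcel → the report.
That's the contract, the invoice, the parcel, and the voucher — 4 in all.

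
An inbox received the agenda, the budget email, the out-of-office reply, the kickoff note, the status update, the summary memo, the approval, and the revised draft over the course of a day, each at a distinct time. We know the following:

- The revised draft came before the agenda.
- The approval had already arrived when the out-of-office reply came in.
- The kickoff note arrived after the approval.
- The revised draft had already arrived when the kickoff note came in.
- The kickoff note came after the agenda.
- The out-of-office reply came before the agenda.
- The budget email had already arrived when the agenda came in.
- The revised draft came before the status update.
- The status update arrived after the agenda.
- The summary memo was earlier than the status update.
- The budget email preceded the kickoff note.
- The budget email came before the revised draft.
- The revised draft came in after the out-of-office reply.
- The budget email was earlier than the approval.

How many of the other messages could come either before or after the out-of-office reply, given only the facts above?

Forced before the out-of-office reply: the approval and the budget email; forced after the out-of-office reply: the agenda, the kickoff note, the revised draft, and the status update.
That leaves the summary memo with no forced order relative to the out-of-office reply — 1.

1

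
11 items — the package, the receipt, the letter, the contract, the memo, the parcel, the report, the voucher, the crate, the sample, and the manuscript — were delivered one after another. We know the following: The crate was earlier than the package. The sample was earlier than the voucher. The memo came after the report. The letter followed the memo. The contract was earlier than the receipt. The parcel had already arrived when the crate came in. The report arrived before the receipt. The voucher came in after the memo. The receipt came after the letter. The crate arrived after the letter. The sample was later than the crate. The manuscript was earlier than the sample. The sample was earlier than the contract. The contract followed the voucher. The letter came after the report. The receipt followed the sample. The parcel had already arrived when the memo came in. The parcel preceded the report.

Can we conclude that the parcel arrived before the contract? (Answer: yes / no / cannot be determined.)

yes

Chain the constraints: the parcel → the memo → the voucher → the contract. Each link is directly stated, so the parcel comes before the contract.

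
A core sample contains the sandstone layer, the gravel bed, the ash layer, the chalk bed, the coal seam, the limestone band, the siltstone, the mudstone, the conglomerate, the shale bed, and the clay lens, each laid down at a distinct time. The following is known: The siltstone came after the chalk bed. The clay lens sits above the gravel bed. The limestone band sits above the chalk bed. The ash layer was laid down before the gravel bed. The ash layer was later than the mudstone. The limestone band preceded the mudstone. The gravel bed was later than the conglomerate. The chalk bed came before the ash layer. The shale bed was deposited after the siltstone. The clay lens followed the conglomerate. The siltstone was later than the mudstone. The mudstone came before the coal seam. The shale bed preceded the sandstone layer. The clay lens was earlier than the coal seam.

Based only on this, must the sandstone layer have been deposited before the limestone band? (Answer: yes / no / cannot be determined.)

Tracing the constraints gives the limestone band → the mudstone → the siltstone → the shale bed → the sandstone layer, so the limestone band must come before the sandstone layer.
That means the sandstone layer cannot be before the limestone band.

no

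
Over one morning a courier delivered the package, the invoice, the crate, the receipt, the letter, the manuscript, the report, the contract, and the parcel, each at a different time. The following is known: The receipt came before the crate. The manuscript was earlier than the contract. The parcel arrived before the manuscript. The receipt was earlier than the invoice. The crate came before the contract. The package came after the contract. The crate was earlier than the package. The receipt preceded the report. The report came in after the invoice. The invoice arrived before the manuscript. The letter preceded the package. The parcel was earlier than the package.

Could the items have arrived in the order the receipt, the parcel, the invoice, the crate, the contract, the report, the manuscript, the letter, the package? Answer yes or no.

The constraints require the manuscript before the contract, but in the proposed sequence the contract appears ahead of the manuscript. That one violation is enough.

no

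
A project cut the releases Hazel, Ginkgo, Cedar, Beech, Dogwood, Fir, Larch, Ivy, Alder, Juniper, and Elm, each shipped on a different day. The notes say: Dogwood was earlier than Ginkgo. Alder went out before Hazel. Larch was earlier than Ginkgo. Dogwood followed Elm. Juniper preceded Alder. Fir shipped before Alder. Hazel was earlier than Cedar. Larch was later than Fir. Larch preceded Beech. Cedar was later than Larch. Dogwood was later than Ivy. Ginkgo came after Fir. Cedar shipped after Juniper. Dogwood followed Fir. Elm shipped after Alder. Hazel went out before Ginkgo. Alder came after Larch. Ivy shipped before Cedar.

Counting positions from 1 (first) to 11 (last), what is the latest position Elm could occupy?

9

Elm must come before Dogwood and Ginkgo — 2 releases forced after it.
Everything else can be placed before Elm in some valid order, so Elm can sit as late as position 11 − 2 = 9.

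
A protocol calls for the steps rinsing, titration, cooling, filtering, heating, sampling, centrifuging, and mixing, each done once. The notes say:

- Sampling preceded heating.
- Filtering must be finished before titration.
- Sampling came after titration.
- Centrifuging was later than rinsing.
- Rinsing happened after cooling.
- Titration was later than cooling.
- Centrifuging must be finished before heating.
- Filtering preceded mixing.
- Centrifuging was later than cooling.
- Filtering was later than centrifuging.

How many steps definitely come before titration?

4

Directly stated before titration: cooling and filtering.
Centrifuging reaches titration via centrifuging → filtering → titration.
Rinsing reaches titration via rinsing → centrifuging → filtering → titration.
No chain forces heating (or any of the others) ahead of titration.
That's centrifuging, cooling, filtering, and rinsing — 4 in all.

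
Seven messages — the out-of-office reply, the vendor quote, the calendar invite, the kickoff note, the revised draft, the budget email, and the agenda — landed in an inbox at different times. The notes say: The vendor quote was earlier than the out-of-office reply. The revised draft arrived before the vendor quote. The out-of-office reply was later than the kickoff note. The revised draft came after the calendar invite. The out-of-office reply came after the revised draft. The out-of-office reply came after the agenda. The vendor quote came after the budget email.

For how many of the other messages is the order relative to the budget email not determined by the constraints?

Forced after the budget email: the out-of-office reply and the vendor quote.
That leaves the agenda, the calendar invite, the kickoff note, and the revised draft with no forced order relative to the budget email — 4.

4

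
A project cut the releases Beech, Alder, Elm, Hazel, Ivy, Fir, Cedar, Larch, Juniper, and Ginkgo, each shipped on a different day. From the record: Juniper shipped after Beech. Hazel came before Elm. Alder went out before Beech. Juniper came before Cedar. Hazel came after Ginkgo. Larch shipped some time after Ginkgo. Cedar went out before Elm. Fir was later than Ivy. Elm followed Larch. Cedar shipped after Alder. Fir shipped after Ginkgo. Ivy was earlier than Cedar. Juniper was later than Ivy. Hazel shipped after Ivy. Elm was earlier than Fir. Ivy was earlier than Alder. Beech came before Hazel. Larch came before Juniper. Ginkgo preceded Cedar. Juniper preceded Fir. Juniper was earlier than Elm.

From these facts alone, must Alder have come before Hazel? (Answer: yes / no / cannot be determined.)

Chain the constraints: Alder → Beech → Hazel. Each link is directly stated, so Alder comes before Hazel.

yes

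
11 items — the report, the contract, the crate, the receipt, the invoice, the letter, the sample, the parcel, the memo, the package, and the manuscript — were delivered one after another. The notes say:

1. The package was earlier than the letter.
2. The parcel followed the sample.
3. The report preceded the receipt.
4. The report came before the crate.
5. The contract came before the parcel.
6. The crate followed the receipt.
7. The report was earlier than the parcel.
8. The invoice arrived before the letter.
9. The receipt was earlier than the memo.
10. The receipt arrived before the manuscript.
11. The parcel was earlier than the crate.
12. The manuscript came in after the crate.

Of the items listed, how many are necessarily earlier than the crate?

Directly stated before the crate: the parcel, the receipt, and the report.
The contract reaches the crate via the contract → the parcel → the crate.
The sample reaches the crate via the sample → the parcel → the crate.
No chain forces the invoice (or any of the others) ahead of the crate.
That's the contract, the parcel, the receipt, the report, and the sample — 5 in all.

5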